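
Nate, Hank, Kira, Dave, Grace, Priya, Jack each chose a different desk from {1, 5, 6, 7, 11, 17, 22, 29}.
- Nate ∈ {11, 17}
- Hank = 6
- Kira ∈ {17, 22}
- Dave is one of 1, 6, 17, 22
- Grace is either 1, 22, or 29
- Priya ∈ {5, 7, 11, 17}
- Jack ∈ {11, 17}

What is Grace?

Hank's domain is down to {6}, so Hank = 6. Remove 6 from Dave.
Nate and Jack between them cover only {11, 17} — a naked pair. Remove those values from Kira, Dave, Priya.
Kira's domain is down to {22}, so Kira = 22. Remove 22 from Dave, Grace.
Dave has just one choice, so Dave = 1. So Grace can't be 1.
So Grace = 29.

29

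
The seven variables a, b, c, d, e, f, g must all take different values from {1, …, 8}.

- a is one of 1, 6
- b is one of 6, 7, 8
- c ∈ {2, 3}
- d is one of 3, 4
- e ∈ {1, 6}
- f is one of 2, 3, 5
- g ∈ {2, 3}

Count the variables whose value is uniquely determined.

2

The 2 variables a and e are confined to {1, 6}, which locks those values in; drop them from b.
The 2 variables c and g are confined to {2, 3}, which locks those values in; drop them from d, f.
d has just one choice, so d = 4.
f's domain is down to {5}, so f = 5.
Determined: d=4, f=5. The other variables each still have more than one consistent value. That makes 2.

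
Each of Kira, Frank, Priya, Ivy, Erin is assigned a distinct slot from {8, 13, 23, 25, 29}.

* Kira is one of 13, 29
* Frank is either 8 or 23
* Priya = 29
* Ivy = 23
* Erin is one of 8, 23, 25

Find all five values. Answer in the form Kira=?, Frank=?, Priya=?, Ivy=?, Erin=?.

Priya has just one choice, so Priya = 29. Remove 29 from Kira.
That leaves Ivy = 23. Remove 23 from Frank, Erin.
Kira has just one choice, so Kira = 13.
That leaves Frank = 8. Remove 8 from Erin.
Erin must be 25 (only option left).

Kira=13, Frank=8, Priya=29, Ivy=23, Erin=25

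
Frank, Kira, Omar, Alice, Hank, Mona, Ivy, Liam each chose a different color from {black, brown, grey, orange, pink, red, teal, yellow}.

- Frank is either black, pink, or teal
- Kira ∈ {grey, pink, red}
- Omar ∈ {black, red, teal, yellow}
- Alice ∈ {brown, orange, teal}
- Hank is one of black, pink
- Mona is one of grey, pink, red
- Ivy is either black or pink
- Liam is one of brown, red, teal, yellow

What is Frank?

The 8 variables draw from only 8 values {black, brown, grey, orange, pink, red, teal, yellow}, so each is used; only Alice can be orange, hence Alice = orange.
The 7 still-open variables together cover exactly {black, brown, grey, pink, red, teal, yellow} — 7 values for 7 variables — and brown appears only in Liam's list, so Liam = brown.
The 6 still-open variables together cover exactly {black, grey, pink, red, teal, yellow} — 6 values for 6 variables — and yellow appears only in Omar's list, so Omar = yellow.
The 5 still-open variables draw from only 5 values {black, grey, pink, red, teal}, so each is used; only Frank can be teal, hence Frank = teal.

teal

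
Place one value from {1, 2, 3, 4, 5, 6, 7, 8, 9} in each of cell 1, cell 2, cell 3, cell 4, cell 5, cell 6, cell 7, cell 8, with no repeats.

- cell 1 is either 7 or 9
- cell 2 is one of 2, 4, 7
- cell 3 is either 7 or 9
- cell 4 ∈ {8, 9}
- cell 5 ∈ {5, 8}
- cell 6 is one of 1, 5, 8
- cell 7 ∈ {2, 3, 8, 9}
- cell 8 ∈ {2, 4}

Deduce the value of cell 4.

The 8 variables draw from only 8 values {1, 2, 3, 4, 5, 7, 8, 9}, so each is used; only cell 6 can be 1, hence cell 6 = 1.
Among the 7 still-open variables, 3 fits only cell 7 (and all 7 values in {2, 3, 4, 5, 7, 8, 9} must be used), so cell 7 = 3.
The 6 still-open variables together cover exactly {2, 4, 5, 7, 8, 9} — 6 values for 6 variables — and 5 appears only in cell 5's list, so cell 5 = 5.
The 5 still-open variables together cover exactly {2, 4, 7, 8, 9} — 5 values for 5 variables — and 8 appears only in cell 4's list, so cell 4 = 8.

8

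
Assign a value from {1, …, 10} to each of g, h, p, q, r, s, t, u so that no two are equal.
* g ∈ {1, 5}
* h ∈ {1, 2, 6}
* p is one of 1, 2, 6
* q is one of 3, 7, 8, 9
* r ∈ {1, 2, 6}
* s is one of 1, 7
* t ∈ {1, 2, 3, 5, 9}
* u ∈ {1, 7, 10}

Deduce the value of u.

The 3 variables h, p, r are confined to {1, 2, 6}, which locks those values in; drop them from g, s, t, u.
That leaves g = 5. Strike 5 from t.
s's domain is down to {7}, so s = 7. Strike 7 from q, u.
So u = 10.

10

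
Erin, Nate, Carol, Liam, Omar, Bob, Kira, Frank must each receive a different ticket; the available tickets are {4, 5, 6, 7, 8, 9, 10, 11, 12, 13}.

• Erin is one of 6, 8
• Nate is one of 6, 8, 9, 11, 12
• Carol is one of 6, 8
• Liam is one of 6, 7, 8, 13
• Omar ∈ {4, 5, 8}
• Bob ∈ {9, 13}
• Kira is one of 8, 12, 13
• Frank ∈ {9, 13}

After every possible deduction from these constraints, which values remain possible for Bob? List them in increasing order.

9, 13

Erin and Carol between them cover only {6, 8} — a naked pair. Remove those values from Nate, Liam, Omar, Kira.
Bob and Frank share exactly the 2 values {9, 13}; by pigeonhole those values go to them, so strike 9, 13 from Nate, Liam, Kira.
Liam has just one choice, so Liam = 7.
Kira's domain is down to {12}, so Kira = 12. So Nate can't be 12.
Nate must be 11 (only option left).
No further eliminations apply; Bob can still be any of 9, 13.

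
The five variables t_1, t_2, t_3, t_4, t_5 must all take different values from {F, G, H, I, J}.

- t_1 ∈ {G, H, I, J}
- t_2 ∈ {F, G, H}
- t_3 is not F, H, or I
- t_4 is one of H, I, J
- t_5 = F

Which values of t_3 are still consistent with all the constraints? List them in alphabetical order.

t_5 has just one choice, so t_5 = F. So t_2 can't be F.
No further eliminations apply; t_3 can still be any of G, J.

G, J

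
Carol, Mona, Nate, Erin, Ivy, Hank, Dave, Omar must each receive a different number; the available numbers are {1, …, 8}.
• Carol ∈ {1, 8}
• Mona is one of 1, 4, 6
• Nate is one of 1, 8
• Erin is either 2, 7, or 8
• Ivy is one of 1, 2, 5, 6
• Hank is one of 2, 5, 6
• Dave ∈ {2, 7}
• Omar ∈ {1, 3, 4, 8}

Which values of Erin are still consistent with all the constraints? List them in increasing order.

2, 7

The 8 variables together cover exactly {1, 2, 3, 4, 5, 6, 7, 8} — 8 values for 8 variables — and 3 appears only in Omar's list, so Omar = 3.
Among the 7 still-open variables, 4 fits only Mona (and all 7 values in {1, 2, 4, 5, 6, 7, 8} must be used), so Mona = 4.
The 2 variables Carol and Nate are confined to {1, 8}, which locks those values in; drop them from Erin, Ivy.
The 2 variables Erin and Dave are confined to {2, 7}, which locks those values in; drop them from Ivy, Hank.
No further eliminations apply; Erin can still be any of 2, 7.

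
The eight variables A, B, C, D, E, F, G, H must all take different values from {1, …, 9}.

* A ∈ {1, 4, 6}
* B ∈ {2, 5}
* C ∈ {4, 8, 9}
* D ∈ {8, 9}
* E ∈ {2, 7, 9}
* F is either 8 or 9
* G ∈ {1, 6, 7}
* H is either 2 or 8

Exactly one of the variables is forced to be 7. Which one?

E

The 8 variables together cover exactly {1, 2, 4, 5, 6, 7, 8, 9} — 8 values for 8 variables — and 5 appears only in B's list, so B = 5.
D and F share exactly the 2 values {8, 9}; by pigeonhole those values go to them, so strike 8, 9 from C, E, H.
C must be 4 (only option left). Eliminate 4 elsewhere: A.
That leaves H = 2. So E can't be 2.
So 7 goes to E.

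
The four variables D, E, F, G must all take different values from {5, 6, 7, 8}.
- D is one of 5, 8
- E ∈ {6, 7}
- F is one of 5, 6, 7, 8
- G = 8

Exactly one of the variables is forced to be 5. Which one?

D

G's domain is down to {8}, so G = 8. Strike 8 from D, F.
So 5 goes to D.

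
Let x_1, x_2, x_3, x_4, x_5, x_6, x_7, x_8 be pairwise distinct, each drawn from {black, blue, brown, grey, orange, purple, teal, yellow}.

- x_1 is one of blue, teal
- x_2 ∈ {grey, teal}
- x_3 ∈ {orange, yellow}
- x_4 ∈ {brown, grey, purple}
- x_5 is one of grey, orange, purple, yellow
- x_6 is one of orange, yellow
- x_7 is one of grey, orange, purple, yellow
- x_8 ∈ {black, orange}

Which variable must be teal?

x_2

The 8 variables draw from only 8 values {black, blue, brown, grey, orange, purple, teal, yellow}, so each is used; only x_8 can be black, hence x_8 = black.
The 7 still-open variables together cover exactly {blue, brown, grey, orange, purple, teal, yellow} — 7 values for 7 variables — and blue appears only in x_1's list, so x_1 = blue.
The 6 still-open variables draw from only 6 values {brown, grey, orange, purple, teal, yellow}, so each is used; only x_4 can be brown, hence x_4 = brown.
The 5 still-open variables together cover exactly {grey, orange, purple, teal, yellow} — 5 values for 5 variables — and teal appears only in x_2's list, so x_2 = teal.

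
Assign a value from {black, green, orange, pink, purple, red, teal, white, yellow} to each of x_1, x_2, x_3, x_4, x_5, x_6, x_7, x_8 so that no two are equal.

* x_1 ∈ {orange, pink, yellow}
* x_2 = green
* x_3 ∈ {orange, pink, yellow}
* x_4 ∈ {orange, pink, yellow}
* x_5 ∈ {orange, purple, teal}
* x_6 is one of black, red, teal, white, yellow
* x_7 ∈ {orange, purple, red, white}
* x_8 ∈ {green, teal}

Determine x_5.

purple

x_2 has just one choice, so x_2 = green. Eliminate green elsewhere: x_8.
x_8's domain is down to {teal}, so x_8 = teal. Strike teal from x_5, x_6.
x_1, x_3, x_4 between them cover only {orange, pink, yellow} — a naked triple. Remove those values from x_5, x_6, x_7.
So x_5 = purple.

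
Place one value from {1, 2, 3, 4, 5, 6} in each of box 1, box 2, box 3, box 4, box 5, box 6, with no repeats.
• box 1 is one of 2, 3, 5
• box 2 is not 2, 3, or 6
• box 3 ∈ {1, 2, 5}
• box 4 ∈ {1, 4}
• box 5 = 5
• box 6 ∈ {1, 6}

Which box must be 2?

box 3

box 5's domain is down to {5}, so box 5 = 5. Remove 5 from box 1, box 2, box 3.
The 5 still-open variables together cover exactly {1, 2, 3, 4, 6} — 5 values for 5 variables — and 3 appears only in box 1's list, so box 1 = 3.
The 4 still-open variables draw from only 4 values {1, 2, 4, 6}, so each is used; only box 3 can be 2, hence box 3 = 2.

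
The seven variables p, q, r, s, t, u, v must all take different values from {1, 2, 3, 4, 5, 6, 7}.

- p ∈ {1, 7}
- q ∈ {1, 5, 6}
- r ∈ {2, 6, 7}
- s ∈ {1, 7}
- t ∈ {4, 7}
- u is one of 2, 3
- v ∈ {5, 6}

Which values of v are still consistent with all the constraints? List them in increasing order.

5, 6

Among the 7 variables, 3 fits only u (and all 7 values in {1, 2, 3, 4, 5, 6, 7} must be used), so u = 3.
The 6 still-open variables draw from only 6 values {1, 2, 4, 5, 6, 7}, so each is used; only r can be 2, hence r = 2.
The 5 still-open variables together cover exactly {1, 4, 5, 6, 7} — 5 values for 5 variables — and 4 appears only in t's list, so t = 4.
p and s share exactly the 2 values {1, 7}; by pigeonhole those values go to them, so strike 1, 7 from q.
No further eliminations apply; v can still be any of 5, 6.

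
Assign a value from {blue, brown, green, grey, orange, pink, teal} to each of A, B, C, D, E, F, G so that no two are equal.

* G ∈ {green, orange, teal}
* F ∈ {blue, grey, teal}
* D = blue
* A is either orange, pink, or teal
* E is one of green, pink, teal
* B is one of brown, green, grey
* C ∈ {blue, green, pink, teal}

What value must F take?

D's domain is down to {blue}, so D = blue. Strike blue from C, F.
The 6 still-open variables together cover exactly {brown, green, grey, orange, pink, teal} — 6 values for 6 variables — and brown appears only in B's list, so B = brown.
The 5 still-open variables draw from only 5 values {green, grey, orange, pink, teal}, so each is used; only F can be grey, hence F = grey.

grey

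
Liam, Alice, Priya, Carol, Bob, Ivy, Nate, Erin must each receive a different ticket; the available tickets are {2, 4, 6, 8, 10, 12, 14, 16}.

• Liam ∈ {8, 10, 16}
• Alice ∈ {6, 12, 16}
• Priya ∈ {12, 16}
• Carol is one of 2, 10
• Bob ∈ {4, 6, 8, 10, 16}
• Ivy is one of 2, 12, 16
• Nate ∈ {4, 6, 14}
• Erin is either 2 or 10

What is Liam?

8

The 8 variables together cover exactly {2, 4, 6, 8, 10, 12, 14, 16} — 8 values for 8 variables — and 14 appears only in Nate's list, so Nate = 14.
The 7 still-open variables together cover exactly {2, 4, 6, 8, 10, 12, 16} — 7 values for 7 variables — and 4 appears only in Bob's list, so Bob = 4.
The 6 still-open variables together cover exactly {2, 6, 8, 10, 12, 16} — 6 values for 6 variables — and 6 appears only in Alice's list, so Alice = 6.
The 5 still-open variables draw from only 5 values {2, 8, 10, 12, 16}, so each is used; only Liam can be 8, hence Liam = 8.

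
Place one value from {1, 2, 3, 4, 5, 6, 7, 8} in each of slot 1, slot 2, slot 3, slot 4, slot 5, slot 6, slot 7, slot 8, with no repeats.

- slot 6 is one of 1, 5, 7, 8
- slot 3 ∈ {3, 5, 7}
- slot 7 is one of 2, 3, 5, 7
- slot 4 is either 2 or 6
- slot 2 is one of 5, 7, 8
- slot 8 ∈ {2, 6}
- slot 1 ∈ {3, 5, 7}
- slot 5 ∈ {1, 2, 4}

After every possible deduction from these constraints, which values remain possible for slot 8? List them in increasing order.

2, 6

Among the 8 variables, 4 fits only slot 5 (and all 8 values in {1, 2, 3, 4, 5, 6, 7, 8} must be used), so slot 5 = 4.
The 7 still-open variables draw from only 7 values {1, 2, 3, 5, 6, 7, 8}, so each is used; only slot 6 can be 1, hence slot 6 = 1.
The 6 still-open variables draw from only 6 values {2, 3, 5, 6, 7, 8}, so each is used; only slot 2 can be 8, hence slot 2 = 8.
The 2 variables slot 4 and slot 8 are confined to {2, 6}, which locks those values in; drop them from slot 7.
No further eliminations apply; slot 8 can still be any of 2, 6.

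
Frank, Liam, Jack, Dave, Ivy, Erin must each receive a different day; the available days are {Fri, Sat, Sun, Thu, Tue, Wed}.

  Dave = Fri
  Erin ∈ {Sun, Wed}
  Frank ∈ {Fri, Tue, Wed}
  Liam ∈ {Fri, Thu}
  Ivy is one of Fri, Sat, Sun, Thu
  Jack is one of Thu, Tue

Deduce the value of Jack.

Tue

Dave must be Fri (only option left). Eliminate Fri elsewhere: Frank, Liam, Ivy.
That leaves Liam = Thu. So Jack, Ivy can't be Thu.
So Jack = Tue.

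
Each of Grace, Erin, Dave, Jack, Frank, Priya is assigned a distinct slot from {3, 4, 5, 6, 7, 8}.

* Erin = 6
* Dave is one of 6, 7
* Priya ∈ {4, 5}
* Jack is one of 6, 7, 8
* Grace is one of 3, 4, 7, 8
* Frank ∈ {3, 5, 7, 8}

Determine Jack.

8

Erin must be 6 (only option left). Remove 6 from Dave, Jack.
Dave's domain is down to {7}, so Dave = 7. Eliminate 7 elsewhere: Grace, Jack, Frank.
So Jack = 8.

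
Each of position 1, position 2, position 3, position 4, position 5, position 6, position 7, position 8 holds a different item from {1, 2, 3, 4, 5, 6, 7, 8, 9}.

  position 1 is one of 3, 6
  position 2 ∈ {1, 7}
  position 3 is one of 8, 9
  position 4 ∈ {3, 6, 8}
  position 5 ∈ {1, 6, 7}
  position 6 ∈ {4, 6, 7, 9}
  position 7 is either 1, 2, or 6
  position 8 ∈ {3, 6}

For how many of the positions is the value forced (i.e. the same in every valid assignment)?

The 8 variables together cover exactly {1, 2, 3, 4, 6, 7, 8, 9} — 8 values for 8 variables — and 2 appears only in position 7's list, so position 7 = 2.
Among the 7 still-open variables, 4 fits only position 6 (and all 7 values in {1, 3, 4, 6, 7, 8, 9} must be used), so position 6 = 4.
The 6 still-open variables together cover exactly {1, 3, 6, 7, 8, 9} — 6 values for 6 variables — and 9 appears only in position 3's list, so position 3 = 9.
The 5 still-open variables together cover exactly {1, 3, 6, 7, 8} — 5 values for 5 variables — and 8 appears only in position 4's list, so position 4 = 8.
position 1 and position 8 between them cover only {3, 6} — a naked pair. Remove those values from position 5.
Determined: position 3=9, position 4=8, position 6=4, position 7=2. The other positions each still have more than one consistent value. That makes 4.

4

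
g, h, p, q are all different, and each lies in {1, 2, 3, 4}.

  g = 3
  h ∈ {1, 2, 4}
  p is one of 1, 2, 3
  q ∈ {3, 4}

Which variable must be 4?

g's domain is down to {3}, so g = 3. So p, q can't be 3.
So 4 goes to q.

q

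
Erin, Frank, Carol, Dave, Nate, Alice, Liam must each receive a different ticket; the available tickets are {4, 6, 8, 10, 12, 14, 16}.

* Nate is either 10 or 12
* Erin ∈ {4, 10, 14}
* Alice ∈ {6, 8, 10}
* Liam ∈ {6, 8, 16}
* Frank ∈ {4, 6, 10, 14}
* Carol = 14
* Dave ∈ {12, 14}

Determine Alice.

Carol must be 14 (only option left). So Erin, Frank, Dave can't be 14.
Dave must be 12 (only option left). Strike 12 from Nate.
Nate must be 10 (only option left). Remove 10 from Erin, Frank, Alice.
Erin must be 4 (only option left). Remove 4 from Frank.
Frank must be 6 (only option left). Remove 6 from Alice, Liam.
So Alice = 8.

8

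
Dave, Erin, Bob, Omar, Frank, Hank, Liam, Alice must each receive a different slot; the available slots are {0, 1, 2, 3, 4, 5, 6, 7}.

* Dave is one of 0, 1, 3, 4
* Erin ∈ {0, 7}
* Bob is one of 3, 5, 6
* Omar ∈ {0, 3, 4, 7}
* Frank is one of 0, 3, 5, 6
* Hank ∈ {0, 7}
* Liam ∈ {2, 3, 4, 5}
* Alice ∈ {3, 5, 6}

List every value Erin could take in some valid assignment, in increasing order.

The 8 variables draw from only 8 values {0, 1, 2, 3, 4, 5, 6, 7}, so each is used; only Dave can be 1, hence Dave = 1.
Among the 7 still-open variables, 2 fits only Liam (and all 7 values in {0, 2, 3, 4, 5, 6, 7} must be used), so Liam = 2.
Among the 6 still-open variables, 4 fits only Omar (and all 6 values in {0, 3, 4, 5, 6, 7} must be used), so Omar = 4.
The 2 variables Erin and Hank are confined to {0, 7}, which locks those values in; drop them from Frank.
No further eliminations apply; Erin can still be any of 0, 7.

0, 7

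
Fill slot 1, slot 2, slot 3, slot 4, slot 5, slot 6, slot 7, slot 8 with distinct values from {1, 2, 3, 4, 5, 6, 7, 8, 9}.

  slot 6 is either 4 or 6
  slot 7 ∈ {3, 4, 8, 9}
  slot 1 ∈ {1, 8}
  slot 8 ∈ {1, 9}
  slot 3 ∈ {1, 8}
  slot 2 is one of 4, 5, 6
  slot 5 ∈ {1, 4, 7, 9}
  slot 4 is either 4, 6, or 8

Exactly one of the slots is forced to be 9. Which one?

The 8 variables together cover exactly {1, 3, 4, 5, 6, 7, 8, 9} — 8 values for 8 variables — and 3 appears only in slot 7's list, so slot 7 = 3.
The 7 still-open variables draw from only 7 values {1, 4, 5, 6, 7, 8, 9}, so each is used; only slot 2 can be 5, hence slot 2 = 5.
The 6 still-open variables together cover exactly {1, 4, 6, 7, 8, 9} — 6 values for 6 variables — and 7 appears only in slot 5's list, so slot 5 = 7.
Among the 5 still-open variables, 9 fits only slot 8 (and all 5 values in {1, 4, 6, 8, 9} must be used), so slot 8 = 9.

slot 8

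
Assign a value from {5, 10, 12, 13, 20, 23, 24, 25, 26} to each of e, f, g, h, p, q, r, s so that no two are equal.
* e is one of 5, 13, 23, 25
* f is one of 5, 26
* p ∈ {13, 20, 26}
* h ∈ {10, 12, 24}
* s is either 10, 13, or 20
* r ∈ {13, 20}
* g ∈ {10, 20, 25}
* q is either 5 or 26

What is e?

The 2 variables f and q are confined to {5, 26}, which locks those values in; drop them from e, p.
p and r share exactly the 2 values {13, 20}; by pigeonhole those values go to them, so strike 13, 20 from e, g, s.
s must be 10 (only option left). So g, h can't be 10.
g has just one choice, so g = 25. Remove 25 from e.
So e = 23.

23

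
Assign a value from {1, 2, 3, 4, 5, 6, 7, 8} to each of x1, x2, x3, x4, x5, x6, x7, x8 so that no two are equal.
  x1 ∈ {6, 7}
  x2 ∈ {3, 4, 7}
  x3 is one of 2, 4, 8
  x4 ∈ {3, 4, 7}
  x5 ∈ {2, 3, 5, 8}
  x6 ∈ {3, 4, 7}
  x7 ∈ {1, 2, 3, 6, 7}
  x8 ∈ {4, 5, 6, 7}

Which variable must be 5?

Among the 8 variables, 1 fits only x7 (and all 8 values in {1, 2, 3, 4, 5, 6, 7, 8} must be used), so x7 = 1.
x2, x4, x6 share exactly the 3 values {3, 4, 7}; by pigeonhole those values go to them, so strike 3, 4, 7 from x1, x3, x5, x8.
That leaves x1 = 6. Eliminate 6 elsewhere: x8.
So 5 goes to x8.

x8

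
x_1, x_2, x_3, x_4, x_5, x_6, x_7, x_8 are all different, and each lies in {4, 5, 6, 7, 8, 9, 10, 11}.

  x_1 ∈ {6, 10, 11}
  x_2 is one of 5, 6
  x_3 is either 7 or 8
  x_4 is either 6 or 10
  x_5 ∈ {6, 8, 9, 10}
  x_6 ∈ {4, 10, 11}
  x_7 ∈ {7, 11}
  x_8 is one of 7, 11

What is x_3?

The 8 variables draw from only 8 values {4, 5, 6, 7, 8, 9, 10, 11}, so each is used; only x_6 can be 4, hence x_6 = 4.
The 7 still-open variables together cover exactly {5, 6, 7, 8, 9, 10, 11} — 7 values for 7 variables — and 5 appears only in x_2's list, so x_2 = 5.
The 6 still-open variables together cover exactly {6, 7, 8, 9, 10, 11} — 6 values for 6 variables — and 9 appears only in x_5's list, so x_5 = 9.
The 5 still-open variables draw from only 5 values {6, 7, 8, 10, 11}, so each is used; only x_3 can be 8, hence x_3 = 8.

8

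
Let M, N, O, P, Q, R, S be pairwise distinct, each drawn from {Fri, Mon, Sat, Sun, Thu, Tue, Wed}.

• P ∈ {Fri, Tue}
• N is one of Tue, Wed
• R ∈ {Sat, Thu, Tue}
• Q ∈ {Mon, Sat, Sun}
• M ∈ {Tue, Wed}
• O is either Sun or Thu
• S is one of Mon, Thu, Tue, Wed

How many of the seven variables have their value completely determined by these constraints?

1

Among the 7 variables, Fri fits only P (and all 7 values in {Fri, Mon, Sat, Sun, Thu, Tue, Wed} must be used), so P = Fri.
The 2 variables M and N are confined to {Tue, Wed}, which locks those values in; drop them from R, S.
Determined: P=Fri. The other variables each still have more than one consistent value. That makes 1.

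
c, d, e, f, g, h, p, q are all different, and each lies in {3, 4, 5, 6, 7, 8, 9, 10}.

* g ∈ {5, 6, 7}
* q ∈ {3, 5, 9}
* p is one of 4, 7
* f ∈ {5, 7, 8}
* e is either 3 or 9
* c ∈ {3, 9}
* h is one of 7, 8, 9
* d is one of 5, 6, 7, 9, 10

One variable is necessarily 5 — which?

The 8 variables draw from only 8 values {3, 4, 5, 6, 7, 8, 9, 10}, so each is used; only p can be 4, hence p = 4.
The 7 still-open variables draw from only 7 values {3, 5, 6, 7, 8, 9, 10}, so each is used; only d can be 10, hence d = 10.
The 6 still-open variables draw from only 6 values {3, 5, 6, 7, 8, 9}, so each is used; only g can be 6, hence g = 6.
c and e between them cover only {3, 9} — a naked pair. Remove those values from h, q.
So 5 goes to q.

q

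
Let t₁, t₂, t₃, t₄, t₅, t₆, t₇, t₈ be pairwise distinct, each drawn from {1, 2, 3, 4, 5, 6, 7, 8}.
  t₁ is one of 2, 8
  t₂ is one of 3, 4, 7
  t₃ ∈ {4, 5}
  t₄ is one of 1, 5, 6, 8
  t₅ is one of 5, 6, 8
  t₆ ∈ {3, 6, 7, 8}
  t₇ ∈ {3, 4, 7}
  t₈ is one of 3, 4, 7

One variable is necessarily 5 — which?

The 8 variables draw from only 8 values {1, 2, 3, 4, 5, 6, 7, 8}, so each is used; only t₄ can be 1, hence t₄ = 1.
Among the 7 still-open variables, 2 fits only t₁ (and all 7 values in {2, 3, 4, 5, 6, 7, 8} must be used), so t₁ = 2.
t₂, t₇, t₈ share exactly the 3 values {3, 4, 7}; by pigeonhole those values go to them, so strike 3, 4, 7 from t₃, t₆.
So 5 goes to t₃.

t₃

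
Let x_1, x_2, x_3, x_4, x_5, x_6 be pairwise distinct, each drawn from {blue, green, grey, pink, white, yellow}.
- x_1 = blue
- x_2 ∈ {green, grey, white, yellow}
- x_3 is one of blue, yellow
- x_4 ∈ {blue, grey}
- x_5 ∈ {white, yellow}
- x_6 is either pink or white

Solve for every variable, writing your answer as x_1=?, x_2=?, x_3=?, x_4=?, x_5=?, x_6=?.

x_1's domain is down to {blue}, so x_1 = blue. Remove blue from x_3, x_4.
x_3 must be yellow (only option left). Eliminate yellow elsewhere: x_2, x_5.
x_4 has just one choice, so x_4 = grey. Eliminate grey elsewhere: x_2.
That leaves x_5 = white. Remove white from x_2, x_6.
x_6 has just one choice, so x_6 = pink.
That leaves x_2 = green.

x_1=blue, x_2=green, x_3=yellow, x_4=grey, x_5=white, x_6=pink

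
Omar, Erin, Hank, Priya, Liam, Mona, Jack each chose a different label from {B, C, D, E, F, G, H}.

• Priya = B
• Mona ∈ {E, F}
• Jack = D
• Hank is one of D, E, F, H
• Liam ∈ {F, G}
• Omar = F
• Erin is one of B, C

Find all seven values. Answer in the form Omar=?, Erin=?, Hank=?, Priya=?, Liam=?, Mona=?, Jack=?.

Omar must be F (only option left). Eliminate F elsewhere: Hank, Liam, Mona.
That leaves Priya = B. Strike B from Erin.
Liam's domain is down to {G}, so Liam = G.
Mona has just one choice, so Mona = E. So Hank can't be E.
Jack's domain is down to {D}, so Jack = D. Strike D from Hank.
Erin must be C (only option left).
Hank's domain is down to {H}, so Hank = H.

Omar=F, Erin=C, Hank=H, Priya=B, Liam=G, Mona=E, Jack=D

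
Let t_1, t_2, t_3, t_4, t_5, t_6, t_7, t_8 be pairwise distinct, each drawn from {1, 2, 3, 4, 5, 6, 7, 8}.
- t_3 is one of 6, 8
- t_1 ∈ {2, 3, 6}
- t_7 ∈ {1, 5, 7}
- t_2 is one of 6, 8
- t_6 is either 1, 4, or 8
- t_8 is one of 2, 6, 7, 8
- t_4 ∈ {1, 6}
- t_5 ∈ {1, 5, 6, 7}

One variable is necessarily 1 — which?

The 8 variables together cover exactly {1, 2, 3, 4, 5, 6, 7, 8} — 8 values for 8 variables — and 3 appears only in t_1's list, so t_1 = 3.
The 7 still-open variables draw from only 7 values {1, 2, 4, 5, 6, 7, 8}, so each is used; only t_8 can be 2, hence t_8 = 2.
Among the 6 still-open variables, 4 fits only t_6 (and all 6 values in {1, 4, 5, 6, 7, 8} must be used), so t_6 = 4.
t_2 and t_3 between them cover only {6, 8} — a naked pair. Remove those values from t_4, t_5.
So 1 goes to t_4.

t_4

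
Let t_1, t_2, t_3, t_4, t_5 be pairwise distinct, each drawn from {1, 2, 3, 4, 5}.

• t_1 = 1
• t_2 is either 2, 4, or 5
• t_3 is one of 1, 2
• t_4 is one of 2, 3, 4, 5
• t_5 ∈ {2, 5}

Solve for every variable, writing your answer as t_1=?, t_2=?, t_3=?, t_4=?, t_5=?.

t_1's domain is down to {1}, so t_1 = 1. Strike 1 from t_3.
t_3's domain is down to {2}, so t_3 = 2. Eliminate 2 elsewhere: t_2, t_4, t_5.
t_5 has just one choice, so t_5 = 5. Eliminate 5 elsewhere: t_2, t_4.
That leaves t_2 = 4. Remove 4 from t_4.
t_4's domain is down to {3}, so t_4 = 3.

t_1=1, t_2=4, t_3=2, t_4=3, t_5=5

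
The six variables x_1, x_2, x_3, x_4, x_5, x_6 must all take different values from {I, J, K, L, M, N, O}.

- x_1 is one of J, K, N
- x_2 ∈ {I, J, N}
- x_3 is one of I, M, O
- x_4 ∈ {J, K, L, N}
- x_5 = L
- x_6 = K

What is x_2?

x_5 must be L (only option left). Eliminate L elsewhere: x_4.
x_6 must be K (only option left). Remove K from x_1, x_4.
x_1 and x_4 between them cover only {J, N} — a naked pair. Remove those values from x_2.
So x_2 = I.

I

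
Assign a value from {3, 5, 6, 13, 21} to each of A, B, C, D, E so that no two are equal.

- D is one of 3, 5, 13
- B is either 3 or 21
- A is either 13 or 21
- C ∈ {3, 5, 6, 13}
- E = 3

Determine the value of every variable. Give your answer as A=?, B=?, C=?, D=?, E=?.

A=13, B=21, C=6, D=5, E=3

E's domain is down to {3}, so E = 3. So B, C, D can't be 3.
B's domain is down to {21}, so B = 21. Eliminate 21 elsewhere: A.
That leaves A = 13. Eliminate 13 elsewhere: C, D.
That leaves D = 5. So C can't be 5.
C has just one choice, so C = 6.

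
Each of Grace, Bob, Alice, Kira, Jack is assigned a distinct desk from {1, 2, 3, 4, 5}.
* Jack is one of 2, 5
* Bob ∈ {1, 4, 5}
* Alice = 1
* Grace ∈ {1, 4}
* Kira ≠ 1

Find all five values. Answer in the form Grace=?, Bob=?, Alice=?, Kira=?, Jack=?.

Grace=4, Bob=5, Alice=1, Kira=3, Jack=2

Alice has just one choice, so Alice = 1. Remove 1 from Grace, Bob.
Grace has just one choice, so Grace = 4. Remove 4 from Bob, Kira.
That leaves Bob = 5. Remove 5 from Kira, Jack.
Jack's domain is down to {2}, so Jack = 2. Eliminate 2 elsewhere: Kira.
That leaves Kira = 3.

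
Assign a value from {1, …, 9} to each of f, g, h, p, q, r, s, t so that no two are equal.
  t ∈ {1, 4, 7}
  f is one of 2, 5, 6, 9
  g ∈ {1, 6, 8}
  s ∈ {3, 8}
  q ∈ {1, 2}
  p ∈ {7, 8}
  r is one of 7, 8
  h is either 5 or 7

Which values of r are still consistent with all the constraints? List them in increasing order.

7, 8

p and r share exactly the 2 values {7, 8}; by pigeonhole those values go to them, so strike 7, 8 from g, h, s, t.
h must be 5 (only option left). Remove 5 from f.
s must be 3 (only option left).
No further eliminations apply; r can still be any of 7, 8.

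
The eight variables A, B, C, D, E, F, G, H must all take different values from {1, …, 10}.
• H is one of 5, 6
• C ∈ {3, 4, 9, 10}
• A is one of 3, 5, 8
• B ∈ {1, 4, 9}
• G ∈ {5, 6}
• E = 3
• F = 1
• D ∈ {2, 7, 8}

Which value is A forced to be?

8

E's domain is down to {3}, so E = 3. Remove 3 from A, C.
That leaves F = 1. So B can't be 1.
The 2 variables G and H are confined to {5, 6}, which locks those values in; drop them from A.
So A = 8.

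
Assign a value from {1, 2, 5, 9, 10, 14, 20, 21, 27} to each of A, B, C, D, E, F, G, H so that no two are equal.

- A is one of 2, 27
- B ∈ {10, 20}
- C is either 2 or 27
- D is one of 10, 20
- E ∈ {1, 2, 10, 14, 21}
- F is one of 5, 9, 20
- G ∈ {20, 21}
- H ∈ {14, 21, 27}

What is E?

The 2 variables A and C are confined to {2, 27}, which locks those values in; drop them from E, H.
The 2 variables B and D are confined to {10, 20}, which locks those values in; drop them from E, F, G.
That leaves G = 21. Strike 21 from E, H.
That leaves H = 14. Strike 14 from E.
So E = 1.

1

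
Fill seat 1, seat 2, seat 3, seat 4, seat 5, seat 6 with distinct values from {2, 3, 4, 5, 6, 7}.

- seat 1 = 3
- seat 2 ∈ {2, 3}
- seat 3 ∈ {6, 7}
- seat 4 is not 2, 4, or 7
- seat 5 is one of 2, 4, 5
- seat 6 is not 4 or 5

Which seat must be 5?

seat 1 has just one choice, so seat 1 = 3. Remove 3 from seat 2, seat 4, seat 6.
seat 2 has just one choice, so seat 2 = 2. Eliminate 2 elsewhere: seat 5, seat 6.
The 4 still-open variables draw from only 4 values {4, 5, 6, 7}, so each is used; only seat 5 can be 4, hence seat 5 = 4.
Among the 3 still-open variables, 5 fits only seat 4 (and all 3 values in {5, 6, 7} must be used), so seat 4 = 5.

seat 4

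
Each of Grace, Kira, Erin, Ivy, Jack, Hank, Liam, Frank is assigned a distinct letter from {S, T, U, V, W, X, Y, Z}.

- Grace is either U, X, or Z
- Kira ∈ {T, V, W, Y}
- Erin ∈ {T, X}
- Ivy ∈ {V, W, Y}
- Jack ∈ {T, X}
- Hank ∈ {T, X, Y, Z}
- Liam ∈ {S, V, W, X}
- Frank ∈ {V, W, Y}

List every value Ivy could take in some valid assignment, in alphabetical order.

The 8 variables draw from only 8 values {S, T, U, V, W, X, Y, Z}, so each is used; only Liam can be S, hence Liam = S.
Among the 7 still-open variables, U fits only Grace (and all 7 values in {T, U, V, W, X, Y, Z} must be used), so Grace = U.
The 6 still-open variables together cover exactly {T, V, W, X, Y, Z} — 6 values for 6 variables — and Z appears only in Hank's list, so Hank = Z.
Erin and Jack between them cover only {T, X} — a naked pair. Remove those values from Kira.
No further eliminations apply; Ivy can still be any of V, W, Y.

V, W, Y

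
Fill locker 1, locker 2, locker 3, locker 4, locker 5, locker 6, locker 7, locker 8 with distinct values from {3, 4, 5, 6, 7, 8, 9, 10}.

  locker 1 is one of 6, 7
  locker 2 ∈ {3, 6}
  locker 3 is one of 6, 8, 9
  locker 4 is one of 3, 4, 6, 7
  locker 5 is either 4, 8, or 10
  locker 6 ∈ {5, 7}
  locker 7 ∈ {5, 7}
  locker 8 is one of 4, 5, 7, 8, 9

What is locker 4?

Among the 8 variables, 10 fits only locker 5 (and all 8 values in {3, 4, 5, 6, 7, 8, 9, 10} must be used), so locker 5 = 10.
locker 6 and locker 7 between them cover only {5, 7} — a naked pair. Remove those values from locker 1, locker 4, locker 8.
locker 1 must be 6 (only option left). Remove 6 from locker 2, locker 3, locker 4.
That leaves locker 2 = 3. Strike 3 from locker 4.
So locker 4 = 4.

4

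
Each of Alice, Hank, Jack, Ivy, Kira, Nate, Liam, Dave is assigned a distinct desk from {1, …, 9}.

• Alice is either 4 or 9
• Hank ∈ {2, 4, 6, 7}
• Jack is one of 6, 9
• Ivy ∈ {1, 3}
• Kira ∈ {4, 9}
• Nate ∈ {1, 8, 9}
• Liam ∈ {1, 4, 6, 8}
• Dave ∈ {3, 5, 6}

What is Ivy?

Alice and Kira between them cover only {4, 9} — a naked pair. Remove those values from Hank, Jack, Nate, Liam.
That leaves Jack = 6. Strike 6 from Hank, Liam, Dave.
The 2 variables Nate and Liam are confined to {1, 8}, which locks those values in; drop them from Ivy.
So Ivy = 3.

3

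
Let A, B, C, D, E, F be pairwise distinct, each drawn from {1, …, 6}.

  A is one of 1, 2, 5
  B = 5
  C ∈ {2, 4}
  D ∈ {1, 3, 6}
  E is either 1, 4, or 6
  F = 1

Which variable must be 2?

B's domain is down to {5}, so B = 5. Eliminate 5 elsewhere: A.
F's domain is down to {1}, so F = 1. Strike 1 from A, D, E.
So 2 goes to A.

A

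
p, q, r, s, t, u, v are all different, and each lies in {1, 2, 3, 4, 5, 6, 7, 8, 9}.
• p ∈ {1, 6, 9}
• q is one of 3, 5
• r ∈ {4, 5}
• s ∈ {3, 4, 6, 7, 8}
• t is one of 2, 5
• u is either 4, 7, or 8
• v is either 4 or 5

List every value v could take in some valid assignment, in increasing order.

4, 5

r and v share exactly the 2 values {4, 5}; by pigeonhole those values go to them, so strike 4, 5 from q, s, t, u.
That leaves q = 3. So s can't be 3.
t must be 2 (only option left).
No further eliminations apply; v can still be any of 4, 5.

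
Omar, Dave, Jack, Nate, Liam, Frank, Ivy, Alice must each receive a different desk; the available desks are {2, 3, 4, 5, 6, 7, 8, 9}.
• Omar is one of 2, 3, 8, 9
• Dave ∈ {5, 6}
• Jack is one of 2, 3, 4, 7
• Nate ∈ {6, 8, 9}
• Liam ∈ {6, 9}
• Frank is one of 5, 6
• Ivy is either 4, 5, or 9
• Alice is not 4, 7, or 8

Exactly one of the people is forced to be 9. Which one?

Liam

The 8 variables together cover exactly {2, 3, 4, 5, 6, 7, 8, 9} — 8 values for 8 variables — and 7 appears only in Jack's list, so Jack = 7.
The 7 still-open variables draw from only 7 values {2, 3, 4, 5, 6, 8, 9}, so each is used; only Ivy can be 4, hence Ivy = 4.
Dave and Frank share exactly the 2 values {5, 6}; by pigeonhole those values go to them, so strike 5, 6 from Nate, Liam, Alice.
So 9 goes to Liam.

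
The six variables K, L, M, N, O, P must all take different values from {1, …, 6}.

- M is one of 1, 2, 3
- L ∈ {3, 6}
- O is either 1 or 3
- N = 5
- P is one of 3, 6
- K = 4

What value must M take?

K's domain is down to {4}, so K = 4.
That leaves N = 5.
The 4 still-open variables draw from only 4 values {1, 2, 3, 6}, so each is used; only M can be 2, hence M = 2.

2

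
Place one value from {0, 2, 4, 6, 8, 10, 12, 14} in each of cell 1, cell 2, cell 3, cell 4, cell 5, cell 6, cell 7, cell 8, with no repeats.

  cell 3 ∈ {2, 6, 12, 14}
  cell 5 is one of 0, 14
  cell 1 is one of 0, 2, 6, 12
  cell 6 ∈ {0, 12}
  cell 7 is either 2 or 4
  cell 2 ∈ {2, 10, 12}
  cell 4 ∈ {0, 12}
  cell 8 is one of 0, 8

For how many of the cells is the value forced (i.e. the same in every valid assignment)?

4

The 8 variables draw from only 8 values {0, 2, 4, 6, 8, 10, 12, 14}, so each is used; only cell 7 can be 4, hence cell 7 = 4.
Among the 7 still-open variables, 8 fits only cell 8 (and all 7 values in {0, 2, 6, 8, 10, 12, 14} must be used), so cell 8 = 8.
The 6 still-open variables draw from only 6 values {0, 2, 6, 10, 12, 14}, so each is used; only cell 2 can be 10, hence cell 2 = 10.
The 2 variables cell 4 and cell 6 are confined to {0, 12}, which locks those values in; drop them from cell 1, cell 3, cell 5.
cell 5 must be 14 (only option left). Strike 14 from cell 3.
Determined: cell 2=10, cell 5=14, cell 7=4, cell 8=8. The other cells each still have more than one consistent value. That makes 4.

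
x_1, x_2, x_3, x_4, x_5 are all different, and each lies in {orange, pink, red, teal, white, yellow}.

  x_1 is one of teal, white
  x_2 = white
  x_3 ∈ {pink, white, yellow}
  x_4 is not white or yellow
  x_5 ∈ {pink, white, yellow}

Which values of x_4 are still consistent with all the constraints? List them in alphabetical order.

orange, red

x_2 has just one choice, so x_2 = white. Strike white from x_1, x_3, x_5.
x_1's domain is down to {teal}, so x_1 = teal. Strike teal from x_4.
The 2 variables x_3 and x_5 are confined to {pink, yellow}, which locks those values in; drop them from x_4.
No further eliminations apply; x_4 can still be any of orange, red.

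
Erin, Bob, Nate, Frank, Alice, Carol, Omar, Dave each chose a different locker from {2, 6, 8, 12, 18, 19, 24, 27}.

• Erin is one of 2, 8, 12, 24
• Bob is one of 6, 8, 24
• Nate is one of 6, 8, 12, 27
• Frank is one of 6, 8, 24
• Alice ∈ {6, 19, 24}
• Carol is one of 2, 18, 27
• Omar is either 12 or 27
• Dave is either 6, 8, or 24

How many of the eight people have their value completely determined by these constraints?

Among the 8 variables, 18 fits only Carol (and all 8 values in {2, 6, 8, 12, 18, 19, 24, 27} must be used), so Carol = 18.
Among the 7 still-open variables, 2 fits only Erin (and all 7 values in {2, 6, 8, 12, 19, 24, 27} must be used), so Erin = 2.
Among the 6 still-open variables, 19 fits only Alice (and all 6 values in {6, 8, 12, 19, 24, 27} must be used), so Alice = 19.
Bob, Frank, Dave share exactly the 3 values {6, 8, 24}; by pigeonhole those values go to them, so strike 6, 8, 24 from Nate.
Determined: Erin=2, Alice=19, Carol=18. The other people each still have more than one consistent value. That makes 3.

3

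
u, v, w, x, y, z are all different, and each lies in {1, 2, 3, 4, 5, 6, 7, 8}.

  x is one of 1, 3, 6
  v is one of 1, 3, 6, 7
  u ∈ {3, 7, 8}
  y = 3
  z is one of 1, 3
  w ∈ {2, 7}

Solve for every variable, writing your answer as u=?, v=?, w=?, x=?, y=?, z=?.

y must be 3 (only option left). Remove 3 from u, v, x, z.
z has just one choice, so z = 1. So v, x can't be 1.
x's domain is down to {6}, so x = 6. Strike 6 from v.
That leaves v = 7. Remove 7 from u, w.
w must be 2 (only option left).
u has just one choice, so u = 8.

u=8, v=7, w=2, x=6, y=3, z=1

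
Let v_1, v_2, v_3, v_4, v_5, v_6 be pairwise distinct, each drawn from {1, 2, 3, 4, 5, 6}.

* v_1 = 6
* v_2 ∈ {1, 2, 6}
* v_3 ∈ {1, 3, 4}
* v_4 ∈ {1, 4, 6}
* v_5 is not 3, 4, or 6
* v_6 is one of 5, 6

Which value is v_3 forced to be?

3

v_1 has just one choice, so v_1 = 6. Eliminate 6 elsewhere: v_2, v_4, v_6.
That leaves v_6 = 5. Strike 5 from v_5.
The 4 still-open variables draw from only 4 values {1, 2, 3, 4}, so each is used; only v_3 can be 3, hence v_3 = 3.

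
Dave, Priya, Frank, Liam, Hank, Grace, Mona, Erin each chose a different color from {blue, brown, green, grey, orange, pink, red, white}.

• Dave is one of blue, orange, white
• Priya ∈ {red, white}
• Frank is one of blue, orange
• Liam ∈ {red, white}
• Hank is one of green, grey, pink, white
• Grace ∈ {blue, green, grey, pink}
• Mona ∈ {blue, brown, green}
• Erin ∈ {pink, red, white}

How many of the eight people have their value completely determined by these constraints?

Among the 8 variables, brown fits only Mona (and all 8 values in {blue, brown, green, grey, orange, pink, red, white} must be used), so Mona = brown.
The 2 variables Priya and Liam are confined to {red, white}, which locks those values in; drop them from Dave, Hank, Erin.
Erin's domain is down to {pink}, so Erin = pink. So Hank, Grace can't be pink.
Dave and Frank share exactly the 2 values {blue, orange}; by pigeonhole those values go to them, so strike blue, orange from Grace.
Determined: Mona=brown, Erin=pink. The other people each still have more than one consistent value. That makes 2.

2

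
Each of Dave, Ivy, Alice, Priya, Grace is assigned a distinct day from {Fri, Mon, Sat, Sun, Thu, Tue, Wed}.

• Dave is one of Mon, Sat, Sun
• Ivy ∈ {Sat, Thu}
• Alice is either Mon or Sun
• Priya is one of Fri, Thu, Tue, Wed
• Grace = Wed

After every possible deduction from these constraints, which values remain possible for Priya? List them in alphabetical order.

Fri, Thu, Tue

Grace has just one choice, so Grace = Wed. Strike Wed from Priya.
No further eliminations apply; Priya can still be any of Fri, Thu, Tue.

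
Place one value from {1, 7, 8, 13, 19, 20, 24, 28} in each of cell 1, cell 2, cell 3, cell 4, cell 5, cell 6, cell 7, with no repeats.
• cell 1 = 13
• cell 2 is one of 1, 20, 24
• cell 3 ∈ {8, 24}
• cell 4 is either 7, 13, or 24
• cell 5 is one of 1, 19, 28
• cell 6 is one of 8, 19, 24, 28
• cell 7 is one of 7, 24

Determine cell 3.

cell 1 must be 13 (only option left). So cell 4 can't be 13.
cell 4 and cell 7 share exactly the 2 values {7, 24}; by pigeonhole those values go to them, so strike 7, 24 from cell 2, cell 3, cell 6.
So cell 3 = 8.

8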